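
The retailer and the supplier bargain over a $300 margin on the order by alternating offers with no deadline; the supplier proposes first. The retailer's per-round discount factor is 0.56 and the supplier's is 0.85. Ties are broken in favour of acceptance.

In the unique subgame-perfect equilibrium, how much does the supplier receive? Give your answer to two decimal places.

251.91

In a stationary SPE each proposer offers the other exactly their discounted continuation value.
If the supplier keeps x when proposing and the retailer keeps y when proposing, then x = 300 − 0.56y and y = 300 − 0.85x.
Solving: x = 300(1 − 0.56) / (1 − 0.85·0.56) = 132 / 0.524 ≈ 251.9084.
The retailer gets 300 − 251.9084 ≈ 48.0916.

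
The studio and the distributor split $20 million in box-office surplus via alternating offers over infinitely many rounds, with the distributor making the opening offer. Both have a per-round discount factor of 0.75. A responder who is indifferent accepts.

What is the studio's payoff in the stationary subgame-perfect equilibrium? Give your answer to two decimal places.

In a stationary SPE each proposer offers the other exactly their discounted continuation value.
If the distributor keeps x when proposing and the studio keeps y when proposing, then x = 20 − 0.75y and y = 20 − 0.75x.
Solving: x = 20(1 − 0.75) / (1 − 0.75·0.75) = 5 / 0.4375 ≈ 11.4286.
The studio gets 20 − 11.4286 ≈ 8.5714.

8.57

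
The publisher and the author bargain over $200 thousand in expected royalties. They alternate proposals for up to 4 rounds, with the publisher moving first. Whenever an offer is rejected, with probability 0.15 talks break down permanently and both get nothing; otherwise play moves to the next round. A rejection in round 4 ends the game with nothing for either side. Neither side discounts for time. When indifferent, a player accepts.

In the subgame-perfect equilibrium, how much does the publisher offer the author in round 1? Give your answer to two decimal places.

148.33

By backward induction:
Round 4 (the author proposes): the publisher will accept anything ≥ 0, so the author offers 0 and keeps 200.
Round 3 (the publisher proposes): rejecting gives the author an expected 0.85 × 200 = 170, so the publisher offers 170, keeping 30.
Round 2 (the author proposes): rejecting gives the publisher an expected 0.85 × 30 = 25.5, so the author offers 25.5, keeping 174.5.
Round 1 (the publisher proposes): rejecting gives the author an expected 0.85 × 174.5 = 148.325. The publisher offers 148.325 and keeps 200 − 148.325 = 51.675.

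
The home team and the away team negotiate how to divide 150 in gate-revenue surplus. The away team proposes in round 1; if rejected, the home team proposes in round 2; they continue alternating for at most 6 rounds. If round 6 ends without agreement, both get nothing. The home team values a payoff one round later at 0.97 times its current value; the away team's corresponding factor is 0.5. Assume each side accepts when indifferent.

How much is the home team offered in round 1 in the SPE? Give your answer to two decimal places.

142.26

Round 6 (the home team proposes): rejection yields 0 for the away team; the home team offers 0 and keeps 150.
Round 5 (the away team proposes): the home team can get 150 next round, worth 0.97 × 150 = 145.5 now; the away team offers that and keeps 4.5.
Round 4 (the home team proposes): the away team can get 4.5 next round, worth 0.5 × 4.5 = 2.25 now; the home team offers that and keeps 147.75.
Round 3 (the away team proposes): the home team can get 147.75 next round, worth 0.97 × 147.75 = 143.3175 now, so the away team offers 143.3175, keeping 6.6825.
Round 2 (the home team proposes): the away team can get 6.6825 next round, worth 0.5 × 6.6825 = 3.34125 now. The home team offers 3.34125 and keeps 150 − 3.34125 = 146.65875.
Round 1 (the away team proposes): the home team can get 146.65875 next round, worth 0.97 × 146.65875 = 142.2589875 now, so the away team offers 142.2589875, keeping 7.7410125.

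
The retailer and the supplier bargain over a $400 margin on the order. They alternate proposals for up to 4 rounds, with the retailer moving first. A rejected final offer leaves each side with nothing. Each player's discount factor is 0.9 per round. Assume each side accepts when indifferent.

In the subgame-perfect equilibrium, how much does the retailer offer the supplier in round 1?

327.6

Work backward from the last round.
Round 4 (the supplier proposes): rejection yields 0 for the retailer; the supplier offers 0 and keeps 400.
Round 3 (the retailer proposes): the supplier can get 400 next round, worth 0.9 × 400 = 360 now. The retailer offers 360 and keeps 400 − 360 = 40.
Round 2 (the supplier proposes): the retailer can get 40 next round, worth 0.9 × 40 = 36 now. The supplier offers 36 and keeps 400 − 36 = 364.
Round 1 (the retailer proposes): the supplier can get 364 next round, worth 0.9 × 364 = 327.6 now. The retailer offers 327.6 and keeps 400 − 327.6 = 72.4.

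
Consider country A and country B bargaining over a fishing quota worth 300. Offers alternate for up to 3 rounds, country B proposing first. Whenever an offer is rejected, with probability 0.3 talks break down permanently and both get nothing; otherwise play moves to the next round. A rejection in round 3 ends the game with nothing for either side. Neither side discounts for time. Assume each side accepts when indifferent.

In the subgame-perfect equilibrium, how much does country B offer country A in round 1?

63

Round 3 (country B proposes): rejection yields 0 for country A; country B offers 0 and keeps 300.
Round 2 (country A proposes): rejecting gives country B an expected 0.7 × 300 = 210. Country A offers 210 and keeps 300 − 210 = 90.
Round 1 (country B proposes): rejecting gives country A an expected 0.7 × 90 = 63, so country B offers 63, keeping 237.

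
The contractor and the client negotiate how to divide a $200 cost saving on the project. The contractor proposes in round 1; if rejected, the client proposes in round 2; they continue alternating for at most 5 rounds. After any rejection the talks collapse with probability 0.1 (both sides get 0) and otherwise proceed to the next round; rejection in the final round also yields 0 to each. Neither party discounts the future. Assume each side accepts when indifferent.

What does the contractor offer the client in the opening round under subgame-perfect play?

Round 5 (the contractor proposes): rejection yields 0 for the client; the contractor offers 0 and keeps 200.
Round 4 (the client proposes): rejecting gives the contractor an expected 0.9 × 200 = 180. The client offers 180 and keeps 200 − 180 = 20.
Round 3 (the contractor proposes): rejecting gives the client an expected 0.9 × 20 = 18; the contractor offers that and keeps 182.
Round 2 (the client proposes): rejecting gives the contractor an expected 0.9 × 182 = 163.8, so the client offers 163.8, keeping 36.2.
Round 1 (the contractor proposes): rejecting gives the client an expected 0.9 × 36.2 = 32.58. The contractor offers 32.58 and keeps 200 − 32.58 = 167.42.

32.58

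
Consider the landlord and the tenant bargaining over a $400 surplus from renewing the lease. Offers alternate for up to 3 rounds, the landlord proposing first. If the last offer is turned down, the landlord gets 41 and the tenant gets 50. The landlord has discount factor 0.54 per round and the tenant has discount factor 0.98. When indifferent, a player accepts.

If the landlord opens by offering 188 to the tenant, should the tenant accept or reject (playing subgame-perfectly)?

Work out the tenant's continuation value if the offer is rejected.
Round 3 (the landlord proposes): the tenant gets 50 if talks fail, so the landlord offers 50 and keeps 350.
Round 2 (the tenant proposes): the landlord can get 350 next round, worth 0.54 × 350 = 189 now; the tenant offers that and keeps 211.
So by rejecting in round 1, the tenant gets 211 next round, worth 0.98 × 211 = 206.78 now.
Offer 188 < 206.78, so the tenant rejects.

Reject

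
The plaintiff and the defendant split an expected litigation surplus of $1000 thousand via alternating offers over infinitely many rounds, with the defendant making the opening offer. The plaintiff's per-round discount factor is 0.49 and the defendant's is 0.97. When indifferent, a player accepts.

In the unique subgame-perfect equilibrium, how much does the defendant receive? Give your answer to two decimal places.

In a stationary SPE each proposer offers the other exactly their discounted continuation value.
If the defendant keeps x when proposing and the plaintiff keeps y when proposing, then x = 1000 − 0.49y and y = 1000 − 0.97x.
Solving: x = 1000(1 − 0.49) / (1 − 0.97·0.49) = 510 / 0.5247 ≈ 971.9840.
The plaintiff gets 1000 − 971.9840 ≈ 28.0160.

971.98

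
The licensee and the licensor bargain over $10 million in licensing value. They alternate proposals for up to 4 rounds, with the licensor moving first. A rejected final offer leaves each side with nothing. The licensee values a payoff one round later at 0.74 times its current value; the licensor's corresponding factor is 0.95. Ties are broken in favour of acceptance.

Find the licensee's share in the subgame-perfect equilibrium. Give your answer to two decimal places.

5.57

Round 4 (the licensee proposes): rejection yields 0 for the licensor; the licensee offers 0 and keeps 10.
Round 3 (the licensor proposes): the licensee can get 10 next round, worth 0.74 × 10 = 7.4 now; the licensor offers that and keeps 2.6.
Round 2 (the licensee proposes): the licensor can get 2.6 next round, worth 0.95 × 2.6 = 2.47 now. The licensee offers 2.47 and keeps 10 − 2.47 = 7.53.
Round 1 (the licensor proposes): the licensee can get 7.53 next round, worth 0.74 × 7.53 = 5.5722 now, so the licensor offers 5.5722, keeping 4.4278.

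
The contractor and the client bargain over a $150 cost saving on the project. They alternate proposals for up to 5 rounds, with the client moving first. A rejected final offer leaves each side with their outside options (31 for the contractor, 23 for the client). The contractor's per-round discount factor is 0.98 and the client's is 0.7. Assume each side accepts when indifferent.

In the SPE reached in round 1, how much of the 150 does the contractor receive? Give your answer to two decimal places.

Round 5 (the client proposes): the contractor gets 31 if talks fail, so the client offers 31 and keeps 119.
Round 4 (the contractor proposes): the client can get 119 next round, worth 0.7 × 119 = 83.3 now, so the contractor offers 83.3, keeping 66.7.
Round 3 (the client proposes): the contractor can get 66.7 next round, worth 0.98 × 66.7 = 65.366 now. The client offers 65.366 and keeps 150 − 65.366 = 84.634.
Round 2 (the contractor proposes): the client can get 84.634 next round, worth 0.7 × 84.634 = 59.2438 now. The contractor offers 59.2438 and keeps 150 − 59.2438 = 90.7562.
Round 1 (the client proposes): the contractor can get 90.7562 next round, worth 0.98 × 90.7562 = 88.941076 now; the client offers that and keeps 61.058924.

88.94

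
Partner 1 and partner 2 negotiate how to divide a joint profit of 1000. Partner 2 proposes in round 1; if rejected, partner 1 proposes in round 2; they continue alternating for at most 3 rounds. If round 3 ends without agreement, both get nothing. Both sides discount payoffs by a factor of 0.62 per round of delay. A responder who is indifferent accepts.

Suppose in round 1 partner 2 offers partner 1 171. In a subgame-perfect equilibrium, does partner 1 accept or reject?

Round 3 (partner 2 proposes): partner 1 will accept anything ≥ 0, so partner 2 offers 0 and keeps 1000.
Round 2 (partner 1 proposes): partner 2 can get 1000 next round, worth 0.62 × 1000 = 620 now; partner 1 offers that and keeps 380.
So by rejecting in round 1, partner 1 gets 380 next round, worth 0.62 × 380 = 235.6 now.
Offer 171 < 235.6, so partner 1 rejects.

Reject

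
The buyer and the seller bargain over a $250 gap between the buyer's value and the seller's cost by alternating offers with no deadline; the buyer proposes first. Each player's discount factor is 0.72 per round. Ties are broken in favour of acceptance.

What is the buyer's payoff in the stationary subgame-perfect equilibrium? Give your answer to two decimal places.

When the buyer proposes, the seller accepts any offer worth at least 0.72 times what the seller would get by proposing next round; and vice versa.
This gives x = 250 − 0.72y and y = 250 − 0.72x, where x and y are each side's share when it proposes.
Hence (1 − 0.72·0.72)x = 250(1 − 0.72), i.e. 0.4816·x = 70.
x ≈ 145.3488; the seller's share is 250 − x ≈ 104.6512.

145.35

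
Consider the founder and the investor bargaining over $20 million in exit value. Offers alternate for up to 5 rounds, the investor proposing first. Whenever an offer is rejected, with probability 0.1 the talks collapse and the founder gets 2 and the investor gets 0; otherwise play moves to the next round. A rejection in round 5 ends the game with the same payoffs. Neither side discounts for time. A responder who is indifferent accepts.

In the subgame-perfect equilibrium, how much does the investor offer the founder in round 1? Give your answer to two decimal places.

4.93

By backward induction:
Round 5 (the investor proposes): the founder gets 2 if talks fail, so the investor offers 2 and keeps 18.
Round 4 (the founder proposes): rejecting gives the investor an expected 0.9 × 18 = 16.2; the founder offers that and keeps 3.8.
Round 3 (the investor proposes): rejecting gives the founder an expected 0.9 × 3.8 + 0.1 × 2 = 3.62, so the investor offers 3.62, keeping 16.38.
Round 2 (the founder proposes): rejecting gives the investor an expected 0.9 × 16.38 = 14.742, so the founder offers 14.742, keeping 5.258.
Round 1 (the investor proposes): rejecting gives the founder an expected 0.9 × 5.258 + 0.1 × 2 = 4.9322, so the investor offers 4.9322, keeping 15.0678.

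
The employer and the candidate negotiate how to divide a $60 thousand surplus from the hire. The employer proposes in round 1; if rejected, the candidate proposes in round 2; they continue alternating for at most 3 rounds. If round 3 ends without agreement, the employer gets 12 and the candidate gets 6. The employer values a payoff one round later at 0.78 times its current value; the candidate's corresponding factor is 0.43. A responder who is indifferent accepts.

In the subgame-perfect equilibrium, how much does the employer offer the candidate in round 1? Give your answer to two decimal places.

Round 3 (the employer proposes): the candidate gets 6 if talks fail, so the employer offers 6 and keeps 54.
Round 2 (the candidate proposes): the employer can get 54 next round, worth 0.78 × 54 = 42.12 now. The candidate offers 42.12 and keeps 60 − 42.12 = 17.88.
Round 1 (the employer proposes): the candidate can get 17.88 next round, worth 0.43 × 17.88 = 7.6884 now. The employer offers 7.6884 and keeps 60 − 7.6884 = 52.3116.

7.69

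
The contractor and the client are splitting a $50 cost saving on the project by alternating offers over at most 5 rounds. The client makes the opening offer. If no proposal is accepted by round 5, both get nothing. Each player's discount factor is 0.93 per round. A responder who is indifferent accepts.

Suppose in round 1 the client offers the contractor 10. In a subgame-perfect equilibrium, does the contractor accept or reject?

Round 5 (the client proposes): the contractor will accept anything ≥ 0, so the client offers 0 and keeps 50.
Round 4 (the contractor proposes): the client can get 50 next round, worth 0.93 × 50 = 46.5 now, so the contractor offers 46.5, keeping 3.5.
Round 3 (the client proposes): the contractor can get 3.5 next round, worth 0.93 × 3.5 = 3.255 now; the client offers that and keeps 46.745.
Round 2 (the contractor proposes): the client can get 46.745 next round, worth 0.93 × 46.745 = 43.47285 now, so the contractor offers 43.47285, keeping 6.52715.
So by rejecting in round 1, the contractor gets 6.52715 next round, worth 0.93 × 6.52715 = 6.0702495 now.
Offer 10 ≥ 6.0702495, so the contractor accepts.

Accept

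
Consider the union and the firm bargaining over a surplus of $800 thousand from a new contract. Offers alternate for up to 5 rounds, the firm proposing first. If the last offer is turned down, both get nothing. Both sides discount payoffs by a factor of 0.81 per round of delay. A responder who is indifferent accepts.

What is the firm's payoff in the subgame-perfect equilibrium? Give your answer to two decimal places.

Round 5 (the firm proposes): rejection yields 0 for the union; the firm offers 0 and keeps 800.
Round 4 (the union proposes): the firm can get 800 next round, worth 0.81 × 800 = 648 now, so the union offers 648, keeping 152.
Round 3 (the firm proposes): the union can get 152 next round, worth 0.81 × 152 = 123.12 now. The firm offers 123.12 and keeps 800 − 123.12 = 676.88.
Round 2 (the union proposes): the firm can get 676.88 next round, worth 0.81 × 676.88 = 548.2728 now, so the union offers 548.2728, keeping 251.7272.
Round 1 (the firm proposes): the union can get 251.7272 next round, worth 0.81 × 251.7272 = 203.899032 now. The firm offers 203.899032 and keeps 800 − 203.899032 = 596.100968.

596.10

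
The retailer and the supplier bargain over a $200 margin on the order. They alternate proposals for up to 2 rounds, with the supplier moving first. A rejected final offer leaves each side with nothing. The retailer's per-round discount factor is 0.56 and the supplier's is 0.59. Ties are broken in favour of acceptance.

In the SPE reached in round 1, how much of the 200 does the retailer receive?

Round 2 (the retailer proposes): rejection yields 0 for the supplier; the retailer offers 0 and keeps 200.
Round 1 (the supplier proposes): the retailer can get 200 next round, worth 0.56 × 200 = 112 now, so the supplier offers 112, keeping 88.

112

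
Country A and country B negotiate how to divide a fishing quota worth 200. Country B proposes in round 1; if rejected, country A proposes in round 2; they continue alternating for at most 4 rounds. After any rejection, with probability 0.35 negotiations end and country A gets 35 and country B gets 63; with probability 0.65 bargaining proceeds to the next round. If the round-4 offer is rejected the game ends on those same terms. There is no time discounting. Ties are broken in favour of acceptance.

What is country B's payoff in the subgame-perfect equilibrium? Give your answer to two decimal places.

Round 4 (country A proposes): country B gets 63 if talks fail, so country A offers 63 and keeps 137.
Round 3 (country B proposes): rejecting gives country A an expected 0.65 × 137 + 0.35 × 35 = 101.3; country B offers that and keeps 98.7.
Round 2 (country A proposes): rejecting gives country B an expected 0.65 × 98.7 + 0.35 × 63 = 86.205. Country A offers 86.205 and keeps 200 − 86.205 = 113.795.
Round 1 (country B proposes): rejecting gives country A an expected 0.65 × 113.795 + 0.35 × 35 = 86.21675, so country B offers 86.21675, keeping 113.78325.

113.78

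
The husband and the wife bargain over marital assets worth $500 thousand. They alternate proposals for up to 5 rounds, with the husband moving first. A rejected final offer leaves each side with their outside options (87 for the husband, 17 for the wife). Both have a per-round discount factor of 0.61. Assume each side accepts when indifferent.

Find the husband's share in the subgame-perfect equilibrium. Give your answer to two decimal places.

Round 5 (the husband proposes): the wife gets 17 if talks fail, so the husband offers 17 and keeps 483.
Round 4 (the wife proposes): the husband can get 483 next round, worth 0.61 × 483 = 294.63 now. The wife offers 294.63 and keeps 500 − 294.63 = 205.37.
Round 3 (the husband proposes): the wife can get 205.37 next round, worth 0.61 × 205.37 = 125.2757 now; the husband offers that and keeps 374.7243.
Round 2 (the wife proposes): the husband can get 374.7243 next round, worth 0.61 × 374.7243 = 228.581823 now; the wife offers that and keeps 271.418177.
Round 1 (the husband proposes): the wife can get 271.418177 next round, worth 0.61 × 271.418177 = 165.56508797 now, so the husband offers 165.56508797, keeping 334.43491203.

334.43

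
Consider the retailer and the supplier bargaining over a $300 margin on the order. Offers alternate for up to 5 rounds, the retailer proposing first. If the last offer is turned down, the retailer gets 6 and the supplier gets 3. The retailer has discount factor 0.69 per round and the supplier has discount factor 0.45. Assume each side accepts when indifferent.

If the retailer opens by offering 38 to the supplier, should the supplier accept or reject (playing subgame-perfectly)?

Reject

Round 5 (the retailer proposes): the supplier gets 3 if talks fail, so the retailer offers 3 and keeps 297.
Round 4 (the supplier proposes): the retailer can get 297 next round, worth 0.69 × 297 = 204.93 now; the supplier offers that and keeps 95.07.
Round 3 (the retailer proposes): the supplier can get 95.07 next round, worth 0.45 × 95.07 = 42.7815 now, so the retailer offers 42.7815, keeping 257.2185.
Round 2 (the supplier proposes): the retailer can get 257.2185 next round, worth 0.69 × 257.2185 = 177.480765 now; the supplier offers that and keeps 122.519235.
So by rejecting in round 1, the supplier gets 122.519235 next round, worth 0.45 × 122.519235 = 55.13365575 now.
Offer 38 < 55.13365575, so the supplier rejects.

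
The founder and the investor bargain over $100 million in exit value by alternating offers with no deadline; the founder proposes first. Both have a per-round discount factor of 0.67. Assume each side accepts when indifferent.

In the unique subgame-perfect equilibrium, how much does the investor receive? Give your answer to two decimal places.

40.12

In a stationary SPE each proposer offers the other exactly their discounted continuation value.
If the founder keeps x when proposing and the investor keeps y when proposing, then x = 100 − 0.67y and y = 100 − 0.67x.
Solving: x = 100(1 − 0.67) / (1 − 0.67·0.67) = 33 / 0.5511 ≈ 59.8802.
The investor gets 100 − 59.8802 ≈ 40.1198.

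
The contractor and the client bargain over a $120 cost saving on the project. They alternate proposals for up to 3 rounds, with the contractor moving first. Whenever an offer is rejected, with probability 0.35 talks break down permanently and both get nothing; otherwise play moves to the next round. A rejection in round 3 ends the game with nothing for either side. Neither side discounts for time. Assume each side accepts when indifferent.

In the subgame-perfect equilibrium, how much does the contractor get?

Round 3 (the contractor proposes): the client will accept anything ≥ 0, so the contractor offers 0 and keeps 120.
Round 2 (the client proposes): rejecting gives the contractor an expected 0.65 × 120 = 78. The client offers 78 and keeps 120 − 78 = 42.
Round 1 (the contractor proposes): rejecting gives the client an expected 0.65 × 42 = 27.3. The contractor offers 27.3 and keeps 120 − 27.3 = 92.7.

92.7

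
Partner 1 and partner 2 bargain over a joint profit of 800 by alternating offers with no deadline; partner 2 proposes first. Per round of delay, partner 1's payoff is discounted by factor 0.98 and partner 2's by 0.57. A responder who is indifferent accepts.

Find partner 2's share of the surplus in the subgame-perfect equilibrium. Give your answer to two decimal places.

In a stationary SPE each proposer offers the other exactly their discounted continuation value.
If partner 2 keeps x when proposing and partner 1 keeps y when proposing, then x = 800 − 0.98y and y = 800 − 0.57x.
Solving: x = 800(1 − 0.98) / (1 − 0.57·0.98) = 16 / 0.4414 ≈ 36.2483.
Partner 1 gets 800 − 36.2483 ≈ 763.7517.

36.25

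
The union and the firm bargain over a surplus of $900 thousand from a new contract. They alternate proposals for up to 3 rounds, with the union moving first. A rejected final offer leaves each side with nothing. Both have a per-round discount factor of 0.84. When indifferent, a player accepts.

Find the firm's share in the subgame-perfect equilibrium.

By backward induction:
Round 3 (the union proposes): rejection yields 0 for the firm; the union offers 0 and keeps 900.
Round 2 (the firm proposes): the union can get 900 next round, worth 0.84 × 900 = 756 now, so the firm offers 756, keeping 144.
Round 1 (the union proposes): the firm can get 144 next round, worth 0.84 × 144 = 120.96 now, so the union offers 120.96, keeping 779.04.

120.96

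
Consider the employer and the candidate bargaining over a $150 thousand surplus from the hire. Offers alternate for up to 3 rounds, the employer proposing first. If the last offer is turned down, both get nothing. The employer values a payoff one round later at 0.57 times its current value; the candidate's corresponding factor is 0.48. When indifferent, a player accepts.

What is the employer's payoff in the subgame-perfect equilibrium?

119.04

Round 3 (the employer proposes): rejection yields 0 for the candidate; the employer offers 0 and keeps 150.
Round 2 (the candidate proposes): the employer can get 150 next round, worth 0.57 × 150 = 85.5 now; the candidate offers that and keeps 64.5.
Round 1 (the employer proposes): the candidate can get 64.5 next round, worth 0.48 × 64.5 = 30.96 now, so the employer offers 30.96, keeping 119.04.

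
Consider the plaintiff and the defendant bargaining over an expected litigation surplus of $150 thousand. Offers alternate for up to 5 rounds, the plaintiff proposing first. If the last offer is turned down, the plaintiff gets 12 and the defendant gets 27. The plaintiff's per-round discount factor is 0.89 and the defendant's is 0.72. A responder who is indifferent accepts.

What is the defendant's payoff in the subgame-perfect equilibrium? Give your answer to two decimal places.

Work backward from the last round.
Round 5 (the plaintiff proposes): the defendant gets 27 if talks fail, so the plaintiff offers 27 and keeps 123.
Round 4 (the defendant proposes): the plaintiff can get 123 next round, worth 0.89 × 123 = 109.47 now, so the defendant offers 109.47, keeping 40.53.
Round 3 (the plaintiff proposes): the defendant can get 40.53 next round, worth 0.72 × 40.53 = 29.1816 now, so the plaintiff offers 29.1816, keeping 120.8184.
Round 2 (the defendant proposes): the plaintiff can get 120.8184 next round, worth 0.89 × 120.8184 = 107.528376 now, so the defendant offers 107.528376, keeping 42.471624.
Round 1 (the plaintiff proposes): the defendant can get 42.471624 next round, worth 0.72 × 42.471624 = 30.57956928 now, so the plaintiff offers 30.57956928, keeping 119.42043072.

30.58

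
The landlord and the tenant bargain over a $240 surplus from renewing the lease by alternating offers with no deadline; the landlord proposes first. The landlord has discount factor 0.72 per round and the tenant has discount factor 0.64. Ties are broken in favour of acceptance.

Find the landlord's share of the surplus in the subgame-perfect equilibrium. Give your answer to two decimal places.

160.24

In a stationary SPE each proposer offers the other exactly their discounted continuation value.
If the landlord keeps x when proposing and the tenant keeps y when proposing, then x = 240 − 0.64y and y = 240 − 0.72x.
Solving: x = 240(1 − 0.64) / (1 − 0.72·0.64) = 86.4 / 0.5392 ≈ 160.2374.
The tenant gets 240 − 160.2374 ≈ 79.7626.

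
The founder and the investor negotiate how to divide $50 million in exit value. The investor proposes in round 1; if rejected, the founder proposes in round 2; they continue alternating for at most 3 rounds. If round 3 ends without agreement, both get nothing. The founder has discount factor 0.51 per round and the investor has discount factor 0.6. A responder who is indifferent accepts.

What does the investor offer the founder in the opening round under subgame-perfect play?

10.2

Round 3 (the investor proposes): the founder will accept anything ≥ 0, so the investor offers 0 and keeps 50.
Round 2 (the founder proposes): the investor can get 50 next round, worth 0.6 × 50 = 30 now; the founder offers that and keeps 20.
Round 1 (the investor proposes): the founder can get 20 next round, worth 0.51 × 20 = 10.2 now. The investor offers 10.2 and keeps 50 − 10.2 = 39.8.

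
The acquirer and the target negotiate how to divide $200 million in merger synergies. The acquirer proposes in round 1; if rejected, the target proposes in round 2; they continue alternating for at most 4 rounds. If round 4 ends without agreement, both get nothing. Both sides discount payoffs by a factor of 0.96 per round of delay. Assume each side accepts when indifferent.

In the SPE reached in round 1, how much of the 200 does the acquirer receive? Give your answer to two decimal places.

Round 4 (the target proposes): rejection yields 0 for the acquirer; the target offers 0 and keeps 200.
Round 3 (the acquirer proposes): the target can get 200 next round, worth 0.96 × 200 = 192 now; the acquirer offers that and keeps 8.
Round 2 (the target proposes): the acquirer can get 8 next round, worth 0.96 × 8 = 7.68 now; the target offers that and keeps 192.32.
Round 1 (the acquirer proposes): the target can get 192.32 next round, worth 0.96 × 192.32 = 184.6272 now, so the acquirer offers 184.6272, keeping 15.3728.

15.37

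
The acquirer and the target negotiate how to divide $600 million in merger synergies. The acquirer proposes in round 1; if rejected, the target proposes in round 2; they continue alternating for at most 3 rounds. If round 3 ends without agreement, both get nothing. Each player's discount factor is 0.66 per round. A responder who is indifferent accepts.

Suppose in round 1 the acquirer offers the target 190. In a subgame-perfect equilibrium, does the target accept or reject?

Round 3 (the acquirer proposes): the target will accept anything ≥ 0, so the acquirer offers 0 and keeps 600.
Round 2 (the target proposes): the acquirer can get 600 next round, worth 0.66 × 600 = 396 now. The target offers 396 and keeps 600 − 396 = 204.
So by rejecting in round 1, the target gets 204 next round, worth 0.66 × 204 = 134.64 now.
Offer 190 ≥ 134.64, so the target accepts.

Accept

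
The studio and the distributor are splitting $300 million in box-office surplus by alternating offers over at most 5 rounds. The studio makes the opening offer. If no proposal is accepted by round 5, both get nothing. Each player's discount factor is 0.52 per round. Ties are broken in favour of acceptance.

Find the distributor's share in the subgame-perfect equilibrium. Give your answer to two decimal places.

Round 5 (the studio proposes): rejection yields 0 for the distributor; the studio offers 0 and keeps 300.
Round 4 (the distributor proposes): the studio can get 300 next round, worth 0.52 × 300 = 156 now. The distributor offers 156 and keeps 300 − 156 = 144.
Round 3 (the studio proposes): the distributor can get 144 next round, worth 0.52 × 144 = 74.88 now. The studio offers 74.88 and keeps 300 − 74.88 = 225.12.
Round 2 (the distributor proposes): the studio can get 225.12 next round, worth 0.52 × 225.12 = 117.0624 now. The distributor offers 117.0624 and keeps 300 − 117.0624 = 182.9376.
Round 1 (the studio proposes): the distributor can get 182.9376 next round, worth 0.52 × 182.9376 = 95.127552 now. The studio offers 95.127552 and keeps 300 − 95.127552 = 204.872448.

95.13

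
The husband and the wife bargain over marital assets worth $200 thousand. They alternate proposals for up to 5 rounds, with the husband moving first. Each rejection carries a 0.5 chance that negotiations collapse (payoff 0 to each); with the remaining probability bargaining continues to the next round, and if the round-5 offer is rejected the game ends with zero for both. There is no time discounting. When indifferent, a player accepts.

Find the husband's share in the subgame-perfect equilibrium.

By backward induction:
Round 5 (the husband proposes): rejection yields 0 for the wife; the husband offers 0 and keeps 200.
Round 4 (the wife proposes): rejecting gives the husband an expected 0.5 × 200 = 100. The wife offers 100 and keeps 200 − 100 = 100.
Round 3 (the husband proposes): rejecting gives the wife an expected 0.5 × 100 = 50; the husband offers that and keeps 150.
Round 2 (the wife proposes): rejecting gives the husband an expected 0.5 × 150 = 75, so the wife offers 75, keeping 125.
Round 1 (the husband proposes): rejecting gives the wife an expected 0.5 × 125 = 62.5. The husband offers 62.5 and keeps 200 − 62.5 = 137.5.

137.5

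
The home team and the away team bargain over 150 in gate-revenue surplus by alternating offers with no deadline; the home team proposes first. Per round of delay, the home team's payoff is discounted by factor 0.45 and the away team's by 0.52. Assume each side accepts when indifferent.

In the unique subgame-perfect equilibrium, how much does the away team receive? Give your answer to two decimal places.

Let x be the home team's share when the home team proposes and y be the away team's share when the away team proposes.
The away team accepts iff offered ≥ 0.52·y, so x = 150 − 0.52y. Symmetrically y = 150 − 0.45x.
Substituting: x = 150 − 0.52(150 − 0.45x), giving x(1 − 0.45·0.52) = 150(1 − 0.52).
So x = 150 × 0.48 / 0.766 ≈ 93.9948, and the away team receives 150 − x ≈ 56.0052.

56.01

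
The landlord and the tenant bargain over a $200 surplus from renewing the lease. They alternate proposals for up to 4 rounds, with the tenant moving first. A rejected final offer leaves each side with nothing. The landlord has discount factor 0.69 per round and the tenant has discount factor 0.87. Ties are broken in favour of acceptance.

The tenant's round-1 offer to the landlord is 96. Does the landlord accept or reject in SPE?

Round 4 (the landlord proposes): the tenant will accept anything ≥ 0, so the landlord offers 0 and keeps 200.
Round 3 (the tenant proposes): the landlord can get 200 next round, worth 0.69 × 200 = 138 now; the tenant offers that and keeps 62.
Round 2 (the landlord proposes): the tenant can get 62 next round, worth 0.87 × 62 = 53.94 now, so the landlord offers 53.94, keeping 146.06.
So by rejecting in round 1, the landlord gets 146.06 next round, worth 0.69 × 146.06 = 100.7814 now.
Offer 96 < 100.7814, so the landlord rejects.

Reject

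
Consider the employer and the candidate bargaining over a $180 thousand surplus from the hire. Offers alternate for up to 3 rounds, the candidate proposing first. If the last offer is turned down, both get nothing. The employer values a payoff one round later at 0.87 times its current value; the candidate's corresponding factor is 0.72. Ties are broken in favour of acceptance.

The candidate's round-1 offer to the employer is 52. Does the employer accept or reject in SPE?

Accept

Round 3 (the candidate proposes): the employer will accept anything ≥ 0, so the candidate offers 0 and keeps 180.
Round 2 (the employer proposes): the candidate can get 180 next round, worth 0.72 × 180 = 129.6 now. The employer offers 129.6 and keeps 180 − 129.6 = 50.4.
So by rejecting in round 1, the employer gets 50.4 next round, worth 0.87 × 50.4 = 43.848 now.
Offer 52 ≥ 43.848, so the employer accepts.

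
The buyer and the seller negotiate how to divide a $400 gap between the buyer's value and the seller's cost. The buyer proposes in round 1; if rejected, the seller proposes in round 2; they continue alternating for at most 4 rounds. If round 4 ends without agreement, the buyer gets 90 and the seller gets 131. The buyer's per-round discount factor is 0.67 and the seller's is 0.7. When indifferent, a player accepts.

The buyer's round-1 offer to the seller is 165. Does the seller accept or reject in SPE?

Round 4 (the seller proposes): the buyer gets 90 if talks fail, so the seller offers 90 and keeps 310.
Round 3 (the buyer proposes): the seller can get 310 next round, worth 0.7 × 310 = 217 now. The buyer offers 217 and keeps 400 − 217 = 183.
Round 2 (the seller proposes): the buyer can get 183 next round, worth 0.67 × 183 = 122.61 now, so the seller offers 122.61, keeping 277.39.
So by rejecting in round 1, the seller gets 277.39 next round, worth 0.7 × 277.39 = 194.173 now.
Offer 165 < 194.173, so the seller rejects.

Reject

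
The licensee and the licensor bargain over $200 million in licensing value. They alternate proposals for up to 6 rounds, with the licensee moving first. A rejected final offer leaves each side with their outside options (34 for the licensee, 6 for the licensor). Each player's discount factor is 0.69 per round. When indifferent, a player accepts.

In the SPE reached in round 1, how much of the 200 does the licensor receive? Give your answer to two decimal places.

89.11

By backward induction:
Round 6 (the licensor proposes): the licensee gets 34 if talks fail, so the licensor offers 34 and keeps 166.
Round 5 (the licensee proposes): the licensor can get 166 next round, worth 0.69 × 166 = 114.54 now. The licensee offers 114.54 and keeps 200 − 114.54 = 85.46.
Round 4 (the licensor proposes): the licensee can get 85.46 next round, worth 0.69 × 85.46 = 58.9674 now. The licensor offers 58.9674 and keeps 200 − 58.9674 = 141.0326.
Round 3 (the licensee proposes): the licensor can get 141.0326 next round, worth 0.69 × 141.0326 = 97.312494 now; the licensee offers that and keeps 102.687506.
Round 2 (the licensor proposes): the licensee can get 102.687506 next round, worth 0.69 × 102.687506 = 70.85437914 now. The licensor offers 70.85437914 and keeps 200 − 70.85437914 = 129.14562086.
Round 1 (the licensee proposes): the licensor can get 129.14562086 next round, worth 0.69 × 129.14562086 = 89.1104783934 now, so the licensee offers 89.1104783934, keeping 110.8895216066.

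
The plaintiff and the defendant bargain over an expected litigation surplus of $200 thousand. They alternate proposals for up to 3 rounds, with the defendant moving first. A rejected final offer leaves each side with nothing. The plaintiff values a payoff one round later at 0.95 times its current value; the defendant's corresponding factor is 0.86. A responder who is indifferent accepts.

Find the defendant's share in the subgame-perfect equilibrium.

173.4

Round 3 (the defendant proposes): the plaintiff will accept anything ≥ 0, so the defendant offers 0 and keeps 200.
Round 2 (the plaintiff proposes): the defendant can get 200 next round, worth 0.86 × 200 = 172 now. The plaintiff offers 172 and keeps 200 − 172 = 28.
Round 1 (the defendant proposes): the plaintiff can get 28 next round, worth 0.95 × 28 = 26.6 now. The defendant offers 26.6 and keeps 200 − 26.6 = 173.4.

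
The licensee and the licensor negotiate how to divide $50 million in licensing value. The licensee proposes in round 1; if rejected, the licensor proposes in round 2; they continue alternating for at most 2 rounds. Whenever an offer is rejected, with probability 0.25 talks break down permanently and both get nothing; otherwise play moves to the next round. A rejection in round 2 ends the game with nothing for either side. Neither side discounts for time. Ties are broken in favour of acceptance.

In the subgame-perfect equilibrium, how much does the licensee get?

12.5

By backward induction:
Round 2 (the licensor proposes): the licensee will accept anything ≥ 0, so the licensor offers 0 and keeps 50.
Round 1 (the licensee proposes): rejecting gives the licensor an expected 0.75 × 50 = 37.5; the licensee offers that and keeps 12.5.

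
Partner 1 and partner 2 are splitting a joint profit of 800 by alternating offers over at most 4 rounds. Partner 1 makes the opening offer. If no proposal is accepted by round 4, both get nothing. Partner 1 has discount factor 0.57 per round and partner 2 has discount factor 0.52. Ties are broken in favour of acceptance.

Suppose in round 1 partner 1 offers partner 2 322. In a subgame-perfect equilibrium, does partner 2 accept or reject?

Round 4 (partner 2 proposes): partner 1 will accept anything ≥ 0, so partner 2 offers 0 and keeps 800.
Round 3 (partner 1 proposes): partner 2 can get 800 next round, worth 0.52 × 800 = 416 now; partner 1 offers that and keeps 384.
Round 2 (partner 2 proposes): partner 1 can get 384 next round, worth 0.57 × 384 = 218.88 now, so partner 2 offers 218.88, keeping 581.12.
So by rejecting in round 1, partner 2 gets 581.12 next round, worth 0.52 × 581.12 = 302.1824 now.
Offer 322 ≥ 302.1824, so partner 2 accepts.

Accept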